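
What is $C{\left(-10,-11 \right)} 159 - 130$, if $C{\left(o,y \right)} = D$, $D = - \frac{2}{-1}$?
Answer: $188$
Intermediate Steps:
$D = 2$ ($D = \left(-2\right) \left(-1\right) = 2$)
$C{\left(o,y \right)} = 2$
$C{\left(-10,-11 \right)} 159 - 130 = 2 \cdot 159 - 130 = 318 - 130 = 188$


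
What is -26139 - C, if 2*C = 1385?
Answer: -53663/2 ≈ -26832.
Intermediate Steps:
C = 1385/2 (C = (½)*1385 = 1385/2 ≈ 692.50)
-26139 - C = -26139 - 1*1385/2 = -26139 - 1385/2 = -53663/2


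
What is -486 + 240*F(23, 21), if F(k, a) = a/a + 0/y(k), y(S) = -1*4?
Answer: -246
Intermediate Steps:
y(S) = -4
F(k, a) = 1 (F(k, a) = a/a + 0/(-4) = 1 + 0*(-¼) = 1 + 0 = 1)
-486 + 240*F(23, 21) = -486 + 240*1 = -486 + 240 = -246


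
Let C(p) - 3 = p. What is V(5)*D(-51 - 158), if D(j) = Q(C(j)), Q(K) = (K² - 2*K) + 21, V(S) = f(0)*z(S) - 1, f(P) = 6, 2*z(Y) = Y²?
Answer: 3172306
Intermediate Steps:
C(p) = 3 + p
z(Y) = Y²/2
V(S) = -1 + 3*S² (V(S) = 6*(S²/2) - 1 = 3*S² - 1 = -1 + 3*S²)
Q(K) = 21 + K² - 2*K
D(j) = 15 + (3 + j)² - 2*j (D(j) = 21 + (3 + j)² - 2*(3 + j) = 21 + (3 + j)² + (-6 - 2*j) = 15 + (3 + j)² - 2*j)
V(5)*D(-51 - 158) = (-1 + 3*5²)*(24 + (-51 - 158)² + 4*(-51 - 158)) = (-1 + 3*25)*(24 + (-209)² + 4*(-209)) = (-1 + 75)*(24 + 43681 - 836) = 74*42869 = 3172306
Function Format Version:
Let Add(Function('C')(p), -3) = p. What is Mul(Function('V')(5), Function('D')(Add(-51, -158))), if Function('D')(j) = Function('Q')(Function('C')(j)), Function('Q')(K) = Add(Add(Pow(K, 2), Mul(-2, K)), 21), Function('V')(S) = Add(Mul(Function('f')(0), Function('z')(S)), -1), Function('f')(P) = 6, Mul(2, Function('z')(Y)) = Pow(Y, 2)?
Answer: 3172306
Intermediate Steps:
Function('C')(p) = Add(3, p)
Function('z')(Y) = Mul(Rational(1, 2), Pow(Y, 2))
Function('V')(S) = Add(-1, Mul(3, Pow(S, 2))) (Function('V')(S) = Add(Mul(6, Mul(Rational(1, 2), Pow(S, 2))), -1) = Add(Mul(3, Pow(S, 2)), -1) = Add(-1, Mul(3, Pow(S, 2))))
Function('Q')(K) = Add(21, Pow(K, 2), Mul(-2, K))
Function('D')(j) = Add(15, Pow(Add(3, j), 2), Mul(-2, j)) (Function('D')(j) = Add(21, Pow(Add(3, j), 2), Mul(-2, Add(3, j))) = Add(21, Pow(Add(3, j), 2), Add(-6, Mul(-2, j))) = Add(15, Pow(Add(3, j), 2), Mul(-2, j)))
Mul(Function('V')(5), Function('D')(Add(-51, -158))) = Mul(Add(-1, Mul(3, Pow(5, 2))), Add(24, Pow(Add(-51, -158), 2), Mul(4, Add(-51, -158)))) = Mul(Add(-1, Mul(3, 25)), Add(24, Pow(-209, 2), Mul(4, -209))) = Mul(Add(-1, 75), Add(24, 43681, -836)) = Mul(74, 42869) = 3172306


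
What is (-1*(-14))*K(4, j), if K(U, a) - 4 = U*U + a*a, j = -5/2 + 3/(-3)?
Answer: 903/2 ≈ 451.50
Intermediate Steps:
j = -7/2 (j = -5*1/2 + 3*(-1/3) = -5/2 - 1 = -7/2 ≈ -3.5000)
K(U, a) = 4 + U**2 + a**2 (K(U, a) = 4 + (U*U + a*a) = 4 + (U**2 + a**2) = 4 + U**2 + a**2)
(-1*(-14))*K(4, j) = (-1*(-14))*(4 + 4**2 + (-7/2)**2) = 14*(4 + 16 + 49/4) = 14*(129/4) = 903/2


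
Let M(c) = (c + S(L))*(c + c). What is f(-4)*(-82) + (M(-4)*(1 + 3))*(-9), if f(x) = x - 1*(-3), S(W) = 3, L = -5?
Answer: -206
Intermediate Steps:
M(c) = 2*c*(3 + c) (M(c) = (c + 3)*(c + c) = (3 + c)*(2*c) = 2*c*(3 + c))
f(x) = 3 + x (f(x) = x + 3 = 3 + x)
f(-4)*(-82) + (M(-4)*(1 + 3))*(-9) = (3 - 4)*(-82) + ((2*(-4)*(3 - 4))*(1 + 3))*(-9) = -1*(-82) + ((2*(-4)*(-1))*4)*(-9) = 82 + (8*4)*(-9) = 82 + 32*(-9) = 82 - 288 = -206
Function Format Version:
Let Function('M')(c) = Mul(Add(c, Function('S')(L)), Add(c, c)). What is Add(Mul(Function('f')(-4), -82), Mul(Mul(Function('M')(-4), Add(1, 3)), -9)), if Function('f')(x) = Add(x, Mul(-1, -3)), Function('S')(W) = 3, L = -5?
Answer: -206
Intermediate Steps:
Function('M')(c) = Mul(2, c, Add(3, c)) (Function('M')(c) = Mul(Add(c, 3), Add(c, c)) = Mul(Add(3, c), Mul(2, c)) = Mul(2, c, Add(3, c)))
Function('f')(x) = Add(3, x) (Function('f')(x) = Add(x, 3) = Add(3, x))
Add(Mul(Function('f')(-4), -82), Mul(Mul(Function('M')(-4), Add(1, 3)), -9)) = Add(Mul(Add(3, -4), -82), Mul(Mul(Mul(2, -4, Add(3, -4)), Add(1, 3)), -9)) = Add(Mul(-1, -82), Mul(Mul(Mul(2, -4, -1), 4), -9)) = Add(82, Mul(Mul(8, 4), -9)) = Add(82, Mul(32, -9)) = Add(82, -288) = -206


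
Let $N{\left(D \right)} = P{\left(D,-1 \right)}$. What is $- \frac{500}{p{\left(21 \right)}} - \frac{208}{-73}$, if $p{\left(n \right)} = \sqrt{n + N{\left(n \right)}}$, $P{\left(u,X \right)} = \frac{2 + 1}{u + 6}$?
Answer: $\frac{208}{73} - \frac{150 \sqrt{190}}{19} \approx -105.97$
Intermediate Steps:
$P{\left(u,X \right)} = \frac{3}{6 + u}$
$N{\left(D \right)} = \frac{3}{6 + D}$
$p{\left(n \right)} = \sqrt{n + \frac{3}{6 + n}}$
$- \frac{500}{p{\left(21 \right)}} - \frac{208}{-73} = - \frac{500}{\sqrt{\frac{3 + 21 \left(6 + 21\right)}{6 + 21}}} - \frac{208}{-73} = - \frac{500}{\sqrt{\frac{3 + 21 \cdot 27}{27}}} - - \frac{208}{73} = - \frac{500}{\sqrt{\frac{3 + 567}{27}}} + \frac{208}{73} = - \frac{500}{\sqrt{\frac{1}{27} \cdot 570}} + \frac{208}{73} = - \frac{500}{\sqrt{\frac{190}{9}}} + \frac{208}{73} = - \frac{500}{\frac{1}{3} \sqrt{190}} + \frac{208}{73} = - 500 \frac{3 \sqrt{190}}{190} + \frac{208}{73} = - \frac{150 \sqrt{190}}{19} + \frac{208}{73} = \frac{208}{73} - \frac{150 \sqrt{190}}{19}$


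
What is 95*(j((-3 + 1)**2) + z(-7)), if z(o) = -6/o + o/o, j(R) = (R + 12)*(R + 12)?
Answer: 171475/7 ≈ 24496.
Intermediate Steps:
j(R) = (12 + R)**2 (j(R) = (12 + R)*(12 + R) = (12 + R)**2)
z(o) = 1 - 6/o (z(o) = -6/o + 1 = 1 - 6/o)
95*(j((-3 + 1)**2) + z(-7)) = 95*((12 + (-3 + 1)**2)**2 + (-6 - 7)/(-7)) = 95*((12 + (-2)**2)**2 - 1/7*(-13)) = 95*((12 + 4)**2 + 13/7) = 95*(16**2 + 13/7) = 95*(256 + 13/7) = 95*(1805/7) = 171475/7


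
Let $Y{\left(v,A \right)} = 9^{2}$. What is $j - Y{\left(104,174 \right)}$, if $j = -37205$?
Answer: $-37286$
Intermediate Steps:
$Y{\left(v,A \right)} = 81$
$j - Y{\left(104,174 \right)} = -37205 - 81 = -37286$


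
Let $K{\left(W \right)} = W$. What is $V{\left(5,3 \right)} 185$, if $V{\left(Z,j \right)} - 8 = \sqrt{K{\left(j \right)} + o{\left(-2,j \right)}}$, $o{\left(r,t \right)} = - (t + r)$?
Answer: $1480 + 185 \sqrt{2} \approx 1741.6$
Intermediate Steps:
$o{\left(r,t \right)} = - r - t$ ($o{\left(r,t \right)} = - (r + t) = - r - t$)
$V{\left(Z,j \right)} = 8 + \sqrt{2}$ ($V{\left(Z,j \right)} = 8 + \sqrt{j - \left(-2 + j\right)} = 8 + \sqrt{2}$)
$V{\left(5,3 \right)} 185 = \left(8 + \sqrt{2}\right) 185 = 1480 + 185 \sqrt{2}$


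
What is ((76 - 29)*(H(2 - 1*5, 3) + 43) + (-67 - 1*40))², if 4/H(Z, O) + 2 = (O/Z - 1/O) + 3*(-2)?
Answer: 175748049/49 ≈ 3.5867e+6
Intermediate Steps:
H(Z, O) = 4/(-8 - 1/O + O/Z) (H(Z, O) = 4/(-2 + ((O/Z - 1/O) + 3*(-2))) = 4/(-2 + ((-1/O + O/Z) - 6)) = 4/(-2 + (-6 - 1/O + O/Z)) = 4/(-8 - 1/O + O/Z))
((76 - 29)*(H(2 - 1*5, 3) + 43) + (-67 - 1*40))² = ((76 - 29)*(4*3*(2 - 1*5)/(3² - (2 - 1*5) - 8*3*(2 - 1*5)) + 43) + (-67 - 1*40))² = (47*(4*3*(2 - 5)/(9 - (2 - 5) - 8*3*(2 - 5)) + 43) + (-67 - 40))² = (47*(4*3*(-3)/(9 - 1*(-3) - 8*3*(-3)) + 43) - 107)² = (47*(4*3*(-3)/(9 + 3 + 72) + 43) - 107)² = (47*(4*3*(-3)/84 + 43) - 107)² = (47*(4*3*(-3)*(1/84) + 43) - 107)² = (47*(-3/7 + 43) - 107)² = (47*(298/7) - 107)² = (14006/7 - 107)² = (13257/7)² = 175748049/49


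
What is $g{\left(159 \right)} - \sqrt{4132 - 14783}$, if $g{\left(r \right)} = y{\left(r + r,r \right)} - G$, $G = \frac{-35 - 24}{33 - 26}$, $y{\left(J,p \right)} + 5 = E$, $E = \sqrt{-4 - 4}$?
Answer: $\frac{24}{7} - i \sqrt{10651} + 2 i \sqrt{2} \approx 3.4286 - 100.38 i$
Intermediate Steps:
$E = 2 i \sqrt{2}$ ($E = \sqrt{-8} = 2 i \sqrt{2} \approx 2.8284 i$)
$y{\left(J,p \right)} = -5 + 2 i \sqrt{2}$
$G = - \frac{59}{7} \approx -8.4286$
$g{\left(r \right)} = \frac{24}{7} + 2 i \sqrt{2}$ ($g{\left(r \right)} = \left(-5 + 2 i \sqrt{2}\right) - - \frac{59}{7} = \left(-5 + 2 i \sqrt{2}\right) + \frac{59}{7} = \frac{24}{7} + 2 i \sqrt{2}$)
$g{\left(159 \right)} - \sqrt{4132 - 14783} = \left(\frac{24}{7} + 2 i \sqrt{2}\right) - \sqrt{4132 - 14783} = \left(\frac{24}{7} + 2 i \sqrt{2}\right) - \sqrt{-10651} = \left(\frac{24}{7} + 2 i \sqrt{2}\right) - i \sqrt{10651} = \frac{24}{7} - i \sqrt{10651} + 2 i \sqrt{2}$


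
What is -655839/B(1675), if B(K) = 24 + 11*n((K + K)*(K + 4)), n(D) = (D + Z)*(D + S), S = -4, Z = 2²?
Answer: -218613/116001187949116 ≈ -1.8846e-9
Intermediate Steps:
Z = 4
n(D) = (-4 + D)*(4 + D) (n(D) = (D + 4)*(D - 4) = (4 + D)*(-4 + D) = (-4 + D)*(4 + D))
B(K) = -152 + 44*K²*(4 + K)² (B(K) = 24 + 11*(-16 + ((K + K)*(K + 4))²) = 24 + 11*(-16 + ((2*K)*(4 + K))²) = 24 + 11*(-16 + (2*K*(4 + K))²) = 24 + 11*(-16 + 4*K²*(4 + K)²) = 24 + (-176 + 44*K²*(4 + K)²) = -152 + 44*K²*(4 + K)²)
-655839/B(1675) = -655839/(-152 + 44*1675²*(4 + 1675)²) = -655839/(-152 + 44*2805625*1679²) = -655839/(-152 + 44*2805625*2819041) = -655839/(-152 + 348003563847500) = -655839/348003563847348 = -655839*1/348003563847348 = -218613/116001187949116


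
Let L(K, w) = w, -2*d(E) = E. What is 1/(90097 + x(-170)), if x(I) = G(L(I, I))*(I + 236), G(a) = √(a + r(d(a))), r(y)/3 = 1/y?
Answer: 7658245/690047830897 - 66*I*√1227995/690047830897 ≈ 1.1098e-5 - 1.0599e-7*I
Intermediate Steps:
d(E) = -E/2
r(y) = 3/y
G(a) = √(a - 6/a) (G(a) = √(a + 3/((-a/2))) = √(a + 3*(-2/a)) = √(a - 6/a))
x(I) = √(I - 6/I)*(236 + I) (x(I) = √(I - 6/I)*(I + 236) = √(I - 6/I)*(236 + I))
1/(90097 + x(-170)) = 1/(90097 + √((-6 + (-170)²)/(-170))*(236 - 170)) = 1/(90097 + √(-(-6 + 28900)/170)*66) = 1/(90097 + √(-1/170*28894)*66) = 1/(90097 + √(-14447/85)*66) = 1/(90097 + (I*√1227995/85)*66) = 1/(90097 + 66*I*√1227995/85)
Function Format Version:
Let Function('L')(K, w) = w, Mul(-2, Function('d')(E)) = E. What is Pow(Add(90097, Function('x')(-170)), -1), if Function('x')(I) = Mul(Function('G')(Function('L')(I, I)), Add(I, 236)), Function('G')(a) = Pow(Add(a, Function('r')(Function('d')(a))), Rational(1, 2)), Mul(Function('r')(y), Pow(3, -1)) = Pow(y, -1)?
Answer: Add(Rational(7658245, 690047830897), Mul(Rational(-66, 690047830897), I, Pow(1227995, Rational(1, 2)))) ≈ Add(1.1098e-5, Mul(-1.0599e-7, I))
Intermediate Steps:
Function('d')(E) = Mul(Rational(-1, 2), E)
Function('r')(y) = Mul(3, Pow(y, -1))
Function('G')(a) = Pow(Add(a, Mul(-6, Pow(a, -1))), Rational(1, 2)) (Function('G')(a) = Pow(Add(a, Mul(3, Pow(Mul(Rational(-1, 2), a), -1))), Rational(1, 2)) = Pow(Add(a, Mul(3, Mul(-2, Pow(a, -1)))), Rational(1, 2)) = Pow(Add(a, Mul(-6, Pow(a, -1))), Rational(1, 2)))
Function('x')(I) = Mul(Pow(Add(I, Mul(-6, Pow(I, -1))), Rational(1, 2)), Add(236, I)) (Function('x')(I) = Mul(Pow(Add(I, Mul(-6, Pow(I, -1))), Rational(1, 2)), Add(I, 236)) = Mul(Pow(Add(I, Mul(-6, Pow(I, -1))), Rational(1, 2)), Add(236, I)))
Pow(Add(90097, Function('x')(-170)), -1) = Pow(Add(90097, Mul(Pow(Mul(Pow(-170, -1), Add(-6, Pow(-170, 2))), Rational(1, 2)), Add(236, -170))), -1) = Pow(Add(90097, Mul(Pow(Mul(Rational(-1, 170), Add(-6, 28900)), Rational(1, 2)), 66)), -1) = Pow(Add(90097, Mul(Pow(Mul(Rational(-1, 170), 28894), Rational(1, 2)), 66)), -1) = Pow(Add(90097, Mul(Pow(Rational(-14447, 85), Rational(1, 2)), 66)), -1) = Pow(Add(90097, Mul(Mul(Rational(1, 85), I, Pow(1227995, Rational(1, 2))), 66)), -1) = Pow(Add(90097, Mul(Rational(66, 85), I, Pow(1227995, Rational(1, 2)))), -1)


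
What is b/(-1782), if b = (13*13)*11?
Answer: -169/162 ≈ -1.0432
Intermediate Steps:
b = 1859 (b = 169*11 = 1859)
b/(-1782) = 1859/(-1782) = 1859*(-1/1782) = -169/162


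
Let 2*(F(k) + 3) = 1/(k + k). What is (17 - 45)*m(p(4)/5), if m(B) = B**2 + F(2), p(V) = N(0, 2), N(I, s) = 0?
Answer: 161/2 ≈ 80.500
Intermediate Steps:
p(V) = 0
F(k) = -3 + 1/(4*k) (F(k) = -3 + 1/(2*(k + k)) = -3 + 1/(2*((2*k))) = -3 + (1/(2*k))/2 = -3 + 1/(4*k))
m(B) = -23/8 + B**2 (m(B) = B**2 + (-3 + (1/4)/2) = B**2 + (-3 + (1/4)*(1/2)) = B**2 + (-3 + 1/8) = B**2 - 23/8 = -23/8 + B**2)
(17 - 45)*m(p(4)/5) = (17 - 45)*(-23/8 + (0/5)**2) = -28*(-23/8 + (0*(1/5))**2) = -28*(-23/8 + 0**2) = -28*(-23/8 + 0) = -28*(-23/8) = 161/2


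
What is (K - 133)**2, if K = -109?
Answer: 58564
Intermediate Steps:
(K - 133)**2 = (-109 - 133)**2 = (-242)**2 = 58564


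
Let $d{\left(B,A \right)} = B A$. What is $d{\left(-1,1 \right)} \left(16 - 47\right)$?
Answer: $31$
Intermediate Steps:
$d{\left(B,A \right)} = A B$
$d{\left(-1,1 \right)} \left(16 - 47\right) = 1 \left(-1\right) \left(16 - 47\right) = \left(-1\right) \left(-31\right) = 31$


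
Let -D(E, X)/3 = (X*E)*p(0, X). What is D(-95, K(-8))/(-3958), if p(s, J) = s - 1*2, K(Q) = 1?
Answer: 285/1979 ≈ 0.14401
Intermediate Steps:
p(s, J) = -2 + s (p(s, J) = s - 2 = -2 + s)
D(E, X) = 6*E*X (D(E, X) = -3*X*E*(-2 + 0) = -3*E*X*(-2) = -(-6)*E*X = 6*E*X)
D(-95, K(-8))/(-3958) = (6*(-95)*1)/(-3958) = -570*(-1/3958) = 285/1979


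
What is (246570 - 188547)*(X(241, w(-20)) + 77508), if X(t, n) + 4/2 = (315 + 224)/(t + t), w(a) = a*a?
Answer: 2167648241913/482 ≈ 4.4972e+9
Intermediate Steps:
w(a) = a**2
X(t, n) = -2 + 539/(2*t) (X(t, n) = -2 + (315 + 224)/(t + t) = -2 + 539/((2*t)) = -2 + 539*(1/(2*t)) = -2 + 539/(2*t))
(246570 - 188547)*(X(241, w(-20)) + 77508) = (246570 - 188547)*((-2 + (539/2)/241) + 77508) = 58023*((-2 + (539/2)*(1/241)) + 77508) = 58023*((-2 + 539/482) + 77508) = 58023*(-425/482 + 77508) = 58023*(37358431/482) = 2167648241913/482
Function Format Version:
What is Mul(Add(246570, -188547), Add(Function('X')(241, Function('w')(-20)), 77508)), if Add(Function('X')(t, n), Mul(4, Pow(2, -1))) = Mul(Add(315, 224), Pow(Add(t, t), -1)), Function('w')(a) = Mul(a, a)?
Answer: Rational(2167648241913, 482) ≈ 4.4972e+9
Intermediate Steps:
Function('w')(a) = Pow(a, 2)
Function('X')(t, n) = Add(-2, Mul(Rational(539, 2), Pow(t, -1))) (Function('X')(t, n) = Add(-2, Mul(Add(315, 224), Pow(Add(t, t), -1))) = Add(-2, Mul(539, Pow(Mul(2, t), -1))) = Add(-2, Mul(539, Mul(Rational(1, 2), Pow(t, -1)))) = Add(-2, Mul(Rational(539, 2), Pow(t, -1))))
Mul(Add(246570, -188547), Add(Function('X')(241, Function('w')(-20)), 77508)) = Mul(Add(246570, -188547), Add(Add(-2, Mul(Rational(539, 2), Pow(241, -1))), 77508)) = Mul(58023, Add(Add(-2, Mul(Rational(539, 2), Rational(1, 241))), 77508)) = Mul(58023, Add(Add(-2, Rational(539, 482)), 77508)) = Mul(58023, Add(Rational(-425, 482), 77508)) = Mul(58023, Rational(37358431, 482)) = Rational(2167648241913, 482)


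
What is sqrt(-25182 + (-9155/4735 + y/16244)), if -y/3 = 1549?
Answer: I*sqrt(1489890754210343183)/7691534 ≈ 158.7*I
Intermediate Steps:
y = -4647 (y = -3*1549 = -4647)
sqrt(-25182 + (-9155/4735 + y/16244)) = sqrt(-25182 + (-9155/4735 - 4647/16244)) = sqrt(-25182 + (-9155*1/4735 - 4647*1/16244)) = sqrt(-25182 + (-1831/947 - 4647/16244)) = sqrt(-25182 - 34143473/15383068) = sqrt(-387410561849/15383068) = I*sqrt(1489890754210343183)/7691534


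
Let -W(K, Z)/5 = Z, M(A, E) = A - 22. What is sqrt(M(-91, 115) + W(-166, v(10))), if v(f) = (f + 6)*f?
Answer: I*sqrt(913) ≈ 30.216*I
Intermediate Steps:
v(f) = f*(6 + f) (v(f) = (6 + f)*f = f*(6 + f))
M(A, E) = -22 + A
W(K, Z) = -5*Z
sqrt(M(-91, 115) + W(-166, v(10))) = sqrt((-22 - 91) - 50*(6 + 10)) = sqrt(-113 - 50*16) = sqrt(-113 - 5*160) = sqrt(-113 - 800) = sqrt(-913) = I*sqrt(913)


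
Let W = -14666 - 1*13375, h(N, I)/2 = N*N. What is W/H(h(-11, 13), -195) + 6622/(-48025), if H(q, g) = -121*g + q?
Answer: -1504517639/1144771925 ≈ -1.3143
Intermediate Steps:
h(N, I) = 2*N² (h(N, I) = 2*(N*N) = 2*N²)
H(q, g) = q - 121*g
W = -28041 (W = -14666 - 13375 = -28041)
W/H(h(-11, 13), -195) + 6622/(-48025) = -28041/(2*(-11)² - 121*(-195)) + 6622/(-48025) = -28041/(2*121 + 23595) + 6622*(-1/48025) = -28041/(242 + 23595) - 6622/48025 = -28041/23837 - 6622/48025 = -1504517639/1144771925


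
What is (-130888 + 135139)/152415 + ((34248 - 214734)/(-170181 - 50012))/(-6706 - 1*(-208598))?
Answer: 31501097648641/1129273348975290 ≈ 0.027895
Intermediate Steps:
(-130888 + 135139)/152415 + ((34248 - 214734)/(-170181 - 50012))/(-6706 - 1*(-208598)) = 4251*(1/152415) + (-180486/(-220193))/(-6706 + 208598) = 1417/50805 - 180486*(-1/220193)/201892 = 1417/50805 + (180486/220193)*(1/201892) = 1417/50805 + 90243/22227602578 = 31501097648641/1129273348975290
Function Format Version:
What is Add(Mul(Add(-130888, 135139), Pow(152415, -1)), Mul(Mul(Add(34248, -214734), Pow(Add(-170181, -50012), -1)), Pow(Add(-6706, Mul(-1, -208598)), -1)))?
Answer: Rational(31501097648641, 1129273348975290) ≈ 0.027895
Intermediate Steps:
Add(Mul(Add(-130888, 135139), Pow(152415, -1)), Mul(Mul(Add(34248, -214734), Pow(Add(-170181, -50012), -1)), Pow(Add(-6706, Mul(-1, -208598)), -1))) = Add(Mul(4251, Rational(1, 152415)), Mul(Mul(-180486, Pow(-220193, -1)), Pow(Add(-6706, 208598), -1))) = Add(Rational(1417, 50805), Mul(Mul(-180486, Rational(-1, 220193)), Pow(201892, -1))) = Add(Rational(1417, 50805), Mul(Rational(180486, 220193), Rational(1, 201892))) = Add(Rational(1417, 50805), Rational(90243, 22227602578)) = Rational(31501097648641, 1129273348975290)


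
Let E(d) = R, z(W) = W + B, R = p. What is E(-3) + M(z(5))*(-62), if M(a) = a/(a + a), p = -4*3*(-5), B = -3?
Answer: 29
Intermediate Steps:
p = 60 (p = -12*(-5) = 60)
R = 60
z(W) = -3 + W (z(W) = W - 3 = -3 + W)
M(a) = 1/2 (M(a) = a/((2*a)) = (1/(2*a))*a = 1/2)
E(d) = 60
E(-3) + M(z(5))*(-62) = 60 + (1/2)*(-62) = 60 - 31 = 29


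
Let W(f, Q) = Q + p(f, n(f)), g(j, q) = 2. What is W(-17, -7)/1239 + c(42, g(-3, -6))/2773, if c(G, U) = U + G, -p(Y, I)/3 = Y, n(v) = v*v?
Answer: 2992/58233 ≈ 0.051380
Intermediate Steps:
n(v) = v²
p(Y, I) = -3*Y
W(f, Q) = Q - 3*f
c(G, U) = G + U
W(-17, -7)/1239 + c(42, g(-3, -6))/2773 = (-7 - 3*(-17))/1239 + (42 + 2)/2773 = (-7 + 51)*(1/1239) + 44*(1/2773) = 44*(1/1239) + 44/2773 = 44/1239 + 44/2773 = 2992/58233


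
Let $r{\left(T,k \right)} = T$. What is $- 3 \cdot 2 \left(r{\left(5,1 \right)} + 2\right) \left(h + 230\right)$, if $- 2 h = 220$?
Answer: $-5040$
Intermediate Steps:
$h = -110$ ($h = \left(- \frac{1}{2}\right) 220 = -110$)
$- 3 \cdot 2 \left(r{\left(5,1 \right)} + 2\right) \left(h + 230\right) = - 3 \cdot 2 \left(5 + 2\right) \left(-110 + 230\right) = - 3 \cdot 2 \cdot 7 \cdot 120 = \left(-3\right) 14 \cdot 120 = \left(-42\right) 120 = -5040$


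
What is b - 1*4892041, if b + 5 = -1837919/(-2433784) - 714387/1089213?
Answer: -4322789782661719431/883636390664 ≈ -4.8920e+6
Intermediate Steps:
b = -4330441414207/883636390664 (b = -5 + (-1837919/(-2433784) - 714387/1089213) = -5 + (-1837919*(-1/2433784) - 714387*1/1089213) = -5 + (1837919/2433784 - 238129/363071) = -5 + 87740539113/883636390664 = -4330441414207/883636390664 ≈ -4.9007)
b - 1*4892041 = -4330441414207/883636390664 - 1*4892041 = -4330441414207/883636390664 - 4892041 = -4322789782661719431/883636390664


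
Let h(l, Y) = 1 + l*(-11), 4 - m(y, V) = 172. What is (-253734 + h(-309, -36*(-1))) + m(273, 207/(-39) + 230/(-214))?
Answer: -250502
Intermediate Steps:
m(y, V) = -168 (m(y, V) = 4 - 1*172 = 4 - 172 = -168)
h(l, Y) = 1 - 11*l
(-253734 + h(-309, -36*(-1))) + m(273, 207/(-39) + 230/(-214)) = (-253734 + (1 - 11*(-309))) - 168 = (-253734 + (1 + 3399)) - 168 = (-253734 + 3400) - 168 = -250334 - 168 = -250502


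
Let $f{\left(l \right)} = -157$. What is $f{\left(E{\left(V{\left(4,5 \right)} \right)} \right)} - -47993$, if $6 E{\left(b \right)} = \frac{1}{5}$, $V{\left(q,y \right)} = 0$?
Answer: $47836$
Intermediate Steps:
$E{\left(b \right)} = \frac{1}{30}$ ($E{\left(b \right)} = \frac{1}{6 \cdot 5} = \frac{1}{6} \cdot \frac{1}{5} = \frac{1}{30}$)
$f{\left(E{\left(V{\left(4,5 \right)} \right)} \right)} - -47993 = -157 - -47993 = -157 + 47993 = 47836$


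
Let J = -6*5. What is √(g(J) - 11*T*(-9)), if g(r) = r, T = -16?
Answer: I*√1614 ≈ 40.175*I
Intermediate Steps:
J = -30
√(g(J) - 11*T*(-9)) = √(-30 - 11*(-16)*(-9)) = √(-30 + 176*(-9)) = √(-30 - 1584) = √(-1614) = I*√1614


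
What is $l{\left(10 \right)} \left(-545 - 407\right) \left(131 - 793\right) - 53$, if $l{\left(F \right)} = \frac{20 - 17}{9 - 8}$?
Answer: $1890619$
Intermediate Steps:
$l{\left(F \right)} = 3$ ($l{\left(F \right)} = \frac{3}{1} = 3 \cdot 1 = 3$)
$l{\left(10 \right)} \left(-545 - 407\right) \left(131 - 793\right) - 53 = 3 \left(-545 - 407\right) \left(131 - 793\right) - 53 = 3 \left(\left(-952\right) \left(-662\right)\right) - 53 = 3 \cdot 630224 - 53 = 1890672 - 53 = 1890619$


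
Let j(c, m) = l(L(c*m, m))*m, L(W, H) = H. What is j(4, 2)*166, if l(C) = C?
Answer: 664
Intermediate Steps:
j(c, m) = m**2 (j(c, m) = m*m = m**2)
j(4, 2)*166 = 2**2*166 = 4*166 = 664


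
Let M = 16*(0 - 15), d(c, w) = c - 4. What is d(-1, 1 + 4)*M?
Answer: 1200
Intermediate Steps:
d(c, w) = -4 + c
M = -240 (M = 16*(-15) = -240)
d(-1, 1 + 4)*M = (-4 - 1)*(-240) = -5*(-240) = 1200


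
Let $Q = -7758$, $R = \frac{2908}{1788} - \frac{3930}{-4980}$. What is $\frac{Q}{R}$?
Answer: $- \frac{575659116}{179239} \approx -3211.7$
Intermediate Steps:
$R = \frac{179239}{74202}$ ($R = 2908 \cdot \frac{1}{1788} - - \frac{131}{166} = \frac{727}{447} + \frac{131}{166} = \frac{179239}{74202} \approx 2.4156$)
$\frac{Q}{R} = - \frac{7758}{\frac{179239}{74202}} = \left(-7758\right) \frac{74202}{179239} = - \frac{575659116}{179239}$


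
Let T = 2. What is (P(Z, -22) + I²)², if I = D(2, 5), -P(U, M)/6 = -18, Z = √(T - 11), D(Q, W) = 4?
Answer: 15376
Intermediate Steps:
Z = 3*I (Z = √(2 - 11) = √(-9) = 3*I ≈ 3.0*I)
P(U, M) = 108 (P(U, M) = -6*(-18) = 108)
I = 4
(P(Z, -22) + I²)² = (108 + 4²)² = (108 + 16)² = 124² = 15376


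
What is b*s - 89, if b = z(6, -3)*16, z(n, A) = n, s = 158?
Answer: 15079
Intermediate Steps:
b = 96 (b = 6*16 = 96)
b*s - 89 = 96*158 - 89 = 15168 - 89 = 15079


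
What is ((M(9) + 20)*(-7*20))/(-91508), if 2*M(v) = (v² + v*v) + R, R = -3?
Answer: 6965/45754 ≈ 0.15223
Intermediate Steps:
M(v) = -3/2 + v² (M(v) = ((v² + v*v) - 3)/2 = ((v² + v²) - 3)/2 = (2*v² - 3)/2 = (-3 + 2*v²)/2 = -3/2 + v²)
((M(9) + 20)*(-7*20))/(-91508) = (((-3/2 + 9²) + 20)*(-7*20))/(-91508) = (((-3/2 + 81) + 20)*(-140))*(-1/91508) = ((159/2 + 20)*(-140))*(-1/91508) = ((199/2)*(-140))*(-1/91508) = -13930*(-1/91508) = 6965/45754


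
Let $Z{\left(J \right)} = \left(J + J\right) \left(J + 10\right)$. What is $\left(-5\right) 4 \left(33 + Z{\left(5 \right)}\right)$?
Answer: $-3660$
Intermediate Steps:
$Z{\left(J \right)} = 2 J \left(10 + J\right)$
$\left(-5\right) 4 \left(33 + Z{\left(5 \right)}\right) = \left(-5\right) 4 \left(33 + 2 \cdot 5 \left(10 + 5\right)\right) = - 20 \left(33 + 2 \cdot 5 \cdot 15\right) = - 20 \left(33 + 150\right) = \left(-20\right) 183 = -3660$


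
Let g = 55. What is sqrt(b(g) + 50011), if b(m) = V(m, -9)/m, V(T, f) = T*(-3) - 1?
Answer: sqrt(151274145)/55 ≈ 223.62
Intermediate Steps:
V(T, f) = -1 - 3*T (V(T, f) = -3*T - 1 = -1 - 3*T)
b(m) = (-1 - 3*m)/m
sqrt(b(g) + 50011) = sqrt((-3 - 1/55) + 50011) = sqrt(-166/55 + 50011) = sqrt(2750439/55) = sqrt(151274145)/55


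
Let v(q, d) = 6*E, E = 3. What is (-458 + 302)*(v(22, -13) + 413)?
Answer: -67236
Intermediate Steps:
v(q, d) = 18 (v(q, d) = 6*3 = 18)
(-458 + 302)*(v(22, -13) + 413) = (-458 + 302)*(18 + 413) = -156*431 = -67236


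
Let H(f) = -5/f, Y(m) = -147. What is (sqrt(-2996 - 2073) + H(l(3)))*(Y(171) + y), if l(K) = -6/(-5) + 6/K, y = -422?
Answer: 14225/16 - 569*I*sqrt(5069) ≈ 889.06 - 40511.0*I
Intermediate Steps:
l(K) = 6/5 + 6/K (l(K) = -6*(-1/5) + 6/K = 6/5 + 6/K)
(sqrt(-2996 - 2073) + H(l(3)))*(Y(171) + y) = (sqrt(-2996 - 2073) - 5/(6/5 + 6/3))*(-147 - 422) = (sqrt(-5069) - 5/(6/5 + 6*(1/3)))*(-569) = (I*sqrt(5069) - 5/(6/5 + 2))*(-569) = (I*sqrt(5069) - 5/16/5)*(-569) = (I*sqrt(5069) - 5*5/16)*(-569) = (I*sqrt(5069) - 25/16)*(-569) = (-25/16 + I*sqrt(5069))*(-569) = 14225/16 - 569*I*sqrt(5069)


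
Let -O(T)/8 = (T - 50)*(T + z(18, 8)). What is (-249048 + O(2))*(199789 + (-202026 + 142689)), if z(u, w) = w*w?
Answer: -31419674208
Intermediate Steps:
z(u, w) = w**2
O(T) = -8*(-50 + T)*(64 + T) (O(T) = -8*(T - 50)*(T + 8**2) = -8*(-50 + T)*(T + 64) = -8*(-50 + T)*(64 + T))
(-249048 + O(2))*(199789 + (-202026 + 142689)) = (-249048 + (25600 - 112*2 - 8*2**2))*(199789 + (-202026 + 142689)) = (-249048 + (25600 - 224 - 8*4))*(199789 - 59337) = (-249048 + (25600 - 224 - 32))*140452 = (-249048 + 25344)*140452 = -223704*140452 = -31419674208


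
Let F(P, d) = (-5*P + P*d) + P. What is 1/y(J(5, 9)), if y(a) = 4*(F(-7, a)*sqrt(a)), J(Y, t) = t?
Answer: -1/420 ≈ -0.0023810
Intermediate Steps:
F(P, d) = -4*P + P*d
y(a) = 4*sqrt(a)*(28 - 7*a) (y(a) = 4*((-7*(-4 + a))*sqrt(a)) = 4*((28 - 7*a)*sqrt(a)) = 4*(sqrt(a)*(28 - 7*a)) = 4*sqrt(a)*(28 - 7*a))
1/y(J(5, 9)) = 1/(28*sqrt(9)*(4 - 1*9)) = 1/(28*3*(4 - 9)) = 1/(28*3*(-5)) = 1/(-420) = -1/420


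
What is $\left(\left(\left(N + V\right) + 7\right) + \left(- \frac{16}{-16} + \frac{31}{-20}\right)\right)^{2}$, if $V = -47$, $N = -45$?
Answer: $\frac{2927521}{400} \approx 7318.8$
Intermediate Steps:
$\left(\left(\left(N + V\right) + 7\right) + \left(- \frac{16}{-16} + \frac{31}{-20}\right)\right)^{2} = \left(\left(\left(-45 - 47\right) + 7\right) + \left(- \frac{16}{-16} + \frac{31}{-20}\right)\right)^{2} = \left(\left(-92 + 7\right) + \left(\left(-16\right) \left(- \frac{1}{16}\right) + 31 \left(- \frac{1}{20}\right)\right)\right)^{2} = \left(-85 + \left(1 - \frac{31}{20}\right)\right)^{2} = \left(-85 - \frac{11}{20}\right)^{2} = \left(- \frac{1711}{20}\right)^{2} = \frac{2927521}{400}$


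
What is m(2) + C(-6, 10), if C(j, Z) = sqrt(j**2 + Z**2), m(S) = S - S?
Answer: 2*sqrt(34) ≈ 11.662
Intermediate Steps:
m(S) = 0
C(j, Z) = sqrt(Z**2 + j**2)
m(2) + C(-6, 10) = 0 + sqrt(10**2 + (-6)**2) = 0 + sqrt(100 + 36) = 0 + sqrt(136) = 0 + 2*sqrt(34) = 2*sqrt(34)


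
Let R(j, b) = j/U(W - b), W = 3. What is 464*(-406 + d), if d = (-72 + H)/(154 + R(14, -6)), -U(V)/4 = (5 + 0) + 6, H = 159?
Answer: -212012736/1127 ≈ -1.8812e+5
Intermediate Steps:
U(V) = -44 (U(V) = -4*((5 + 0) + 6) = -4*(5 + 6) = -4*11 = -44)
R(j, b) = -j/44 (R(j, b) = j/(-44) = j*(-1/44) = -j/44)
d = 638/1127 (d = (-72 + 159)/(154 - 1/44*14) = 87/(154 - 7/22) = 87/(3381/22) = 87*(22/3381) = 638/1127 ≈ 0.56610)
464*(-406 + d) = 464*(-406 + 638/1127) = 464*(-456924/1127) = -212012736/1127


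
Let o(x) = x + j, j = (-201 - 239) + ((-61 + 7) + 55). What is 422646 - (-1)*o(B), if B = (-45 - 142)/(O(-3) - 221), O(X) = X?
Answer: 94574555/224 ≈ 4.2221e+5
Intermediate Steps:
B = 187/224 (B = (-45 - 142)/(-3 - 221) = -187/(-224) = -187*(-1/224) = 187/224 ≈ 0.83482)
j = -439 (j = -440 + (-54 + 55) = -440 + 1 = -439)
o(x) = -439 + x (o(x) = x - 439 = -439 + x)
422646 - (-1)*o(B) = 422646 - (-1)*(-439 + 187/224) = 422646 - (-1)*(-98149)/224 = 422646 - 1*98149/224 = 422646 - 98149/224 = 94574555/224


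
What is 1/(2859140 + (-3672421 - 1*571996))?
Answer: -1/1385277 ≈ -7.2188e-7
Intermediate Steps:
1/(2859140 + (-3672421 - 1*571996)) = 1/(2859140 + (-3672421 - 571996)) = 1/(2859140 - 4244417) = 1/(-1385277) = -1/1385277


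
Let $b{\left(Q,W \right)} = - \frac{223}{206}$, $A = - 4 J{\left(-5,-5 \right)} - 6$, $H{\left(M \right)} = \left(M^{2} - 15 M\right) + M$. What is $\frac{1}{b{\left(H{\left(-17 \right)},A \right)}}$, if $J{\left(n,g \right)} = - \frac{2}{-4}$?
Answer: $- \frac{206}{223} \approx -0.92377$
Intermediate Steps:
$H{\left(M \right)} = M^{2} - 14 M$
$J{\left(n,g \right)} = \frac{1}{2}$ ($J{\left(n,g \right)} = \left(-2\right) \left(- \frac{1}{4}\right) = \frac{1}{2}$)
$A = -8$ ($A = \left(-4\right) \frac{1}{2} - 6 = -2 - 6 = -8$)
$b{\left(Q,W \right)} = - \frac{223}{206}$ ($b{\left(Q,W \right)} = \left(-223\right) \frac{1}{206} = - \frac{223}{206}$)
$\frac{1}{b{\left(H{\left(-17 \right)},A \right)}} = \frac{1}{- \frac{223}{206}} = - \frac{206}{223}$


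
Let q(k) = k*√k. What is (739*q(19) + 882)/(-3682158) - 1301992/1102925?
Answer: -799185506431/676857352025 - 14041*√19/3682158 ≈ -1.1974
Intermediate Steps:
q(k) = k^(3/2)
(739*q(19) + 882)/(-3682158) - 1301992/1102925 = (739*19^(3/2) + 882)/(-3682158) - 1301992/1102925 = (739*(19*√19) + 882)*(-1/3682158) - 1301992*1/1102925 = (14041*√19 + 882)*(-1/3682158) - 1301992/1102925 = (882 + 14041*√19)*(-1/3682158) - 1301992/1102925 = (-147/613693 - 14041*√19/3682158) - 1301992/1102925 = -799185506431/676857352025 - 14041*√19/3682158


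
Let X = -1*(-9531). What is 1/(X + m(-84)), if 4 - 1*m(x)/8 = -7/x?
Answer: 3/28687 ≈ 0.00010458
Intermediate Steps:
m(x) = 32 + 56/x (m(x) = 32 - (-56)/x = 32 + 56/x)
X = 9531
1/(X + m(-84)) = 1/(9531 + (32 + 56/(-84))) = 1/(9531 + (32 + 56*(-1/84))) = 1/(9531 + (32 - ⅔)) = 1/(9531 + 94/3) = 1/(28687/3) = 3/28687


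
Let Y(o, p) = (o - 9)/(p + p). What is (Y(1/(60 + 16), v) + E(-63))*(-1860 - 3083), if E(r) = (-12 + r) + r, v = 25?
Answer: 2595485269/3800 ≈ 6.8302e+5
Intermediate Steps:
Y(o, p) = (-9 + o)/(2*p) (Y(o, p) = (-9 + o)/((2*p)) = (-9 + o)*(1/(2*p)) = (-9 + o)/(2*p))
E(r) = -12 + 2*r
(Y(1/(60 + 16), v) + E(-63))*(-1860 - 3083) = ((½)*(-9 + 1/(60 + 16))/25 + (-12 + 2*(-63)))*(-1860 - 3083) = ((½)*(1/25)*(-9 + 1/76) + (-12 - 126))*(-4943) = ((½)*(1/25)*(-9 + 1/76) - 138)*(-4943) = ((½)*(1/25)*(-683/76) - 138)*(-4943) = (-683/3800 - 138)*(-4943) = -525083/3800*(-4943) = 2595485269/3800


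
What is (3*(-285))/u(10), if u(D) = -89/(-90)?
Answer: -76950/89 ≈ -864.61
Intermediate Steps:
u(D) = 89/90 (u(D) = -89*(-1/90) = 89/90)
(3*(-285))/u(10) = (3*(-285))/(89/90) = -855*90/89 = -76950/89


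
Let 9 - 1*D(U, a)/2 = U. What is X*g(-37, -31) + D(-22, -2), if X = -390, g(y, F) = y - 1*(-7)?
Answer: 11762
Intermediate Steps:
D(U, a) = 18 - 2*U
g(y, F) = 7 + y (g(y, F) = y + 7 = 7 + y)
X*g(-37, -31) + D(-22, -2) = -390*(7 - 37) + (18 - 2*(-22)) = -390*(-30) + (18 + 44) = 11700 + 62 = 11762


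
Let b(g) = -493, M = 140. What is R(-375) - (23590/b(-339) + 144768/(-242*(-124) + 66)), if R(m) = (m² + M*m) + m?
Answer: 650830935268/7413241 ≈ 87793.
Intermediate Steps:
R(m) = m² + 141*m (R(m) = (m² + 140*m) + m = m² + 141*m)
R(-375) - (23590/b(-339) + 144768/(-242*(-124) + 66)) = -375*(141 - 375) - (23590/(-493) + 144768/(-242*(-124) + 66)) = -375*(-234) - (23590*(-1/493) + 144768/(30008 + 66)) = 87750 - (-23590/493 + 144768/30074) = 87750 - (-23590/493 + 144768*(1/30074)) = 87750 - (-23590/493 + 72384/15037) = 87750 - 1*(-319037518/7413241) = 87750 + 319037518/7413241 = 650830935268/7413241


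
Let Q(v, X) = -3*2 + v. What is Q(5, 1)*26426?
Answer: -26426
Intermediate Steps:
Q(v, X) = -6 + v
Q(5, 1)*26426 = (-6 + 5)*26426 = -1*26426 = -26426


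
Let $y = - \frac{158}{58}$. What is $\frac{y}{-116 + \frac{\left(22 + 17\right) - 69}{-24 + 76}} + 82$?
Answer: $\frac{7209772}{87899} \approx 82.023$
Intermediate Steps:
$y = - \frac{79}{29}$ ($y = - \frac{158}{58} = \left(-1\right) \frac{79}{29} = - \frac{79}{29} \approx -2.7241$)
$\frac{y}{-116 + \frac{\left(22 + 17\right) - 69}{-24 + 76}} + 82 = - \frac{79}{29 \left(-116 + \frac{\left(22 + 17\right) - 69}{-24 + 76}\right)} + 82 = - \frac{79}{29 \left(-116 + \frac{39 - 69}{52}\right)} + 82 = - \frac{79}{29 \left(-116 - \frac{15}{26}\right)} + 82 = - \frac{79}{29 \left(- \frac{3031}{26}\right)} + 82 = \left(- \frac{79}{29}\right) \left(- \frac{26}{3031}\right) + 82 = \frac{2054}{87899} + 82 = \frac{7209772}{87899}$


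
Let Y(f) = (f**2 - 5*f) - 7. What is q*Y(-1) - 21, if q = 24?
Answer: -45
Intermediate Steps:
Y(f) = -7 + f**2 - 5*f
q*Y(-1) - 21 = 24*(-7 + (-1)**2 - 5*(-1)) - 21 = 24*(-7 + 1 + 5) - 21 = 24*(-1) - 21 = -24 - 21 = -45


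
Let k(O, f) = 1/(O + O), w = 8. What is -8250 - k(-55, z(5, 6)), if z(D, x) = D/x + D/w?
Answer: -907499/110 ≈ -8250.0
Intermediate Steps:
z(D, x) = D/8 + D/x (z(D, x) = D/x + D/8 = D/8 + D/x)
k(O, f) = 1/(2*O)
-8250 - k(-55, z(5, 6)) = -8250 - 1/(2*(-55)) = -8250 - (-1)/(2*55) = -8250 - 1*(-1/110) = -8250 + 1/110 = -907499/110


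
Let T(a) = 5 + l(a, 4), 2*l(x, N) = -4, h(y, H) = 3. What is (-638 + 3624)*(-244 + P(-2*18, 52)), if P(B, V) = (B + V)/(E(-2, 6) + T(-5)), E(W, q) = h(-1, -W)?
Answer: -2161864/3 ≈ -7.2062e+5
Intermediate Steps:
l(x, N) = -2 (l(x, N) = (½)*(-4) = -2)
E(W, q) = 3
T(a) = 3 (T(a) = 5 - 2 = 3)
P(B, V) = B/6 + V/6 (P(B, V) = (B + V)/(3 + 3) = (B + V)/6 = (B + V)*(⅙) = B/6 + V/6)
(-638 + 3624)*(-244 + P(-2*18, 52)) = (-638 + 3624)*(-244 + ((-2*18)/6 + (⅙)*52)) = 2986*(-244 + ((⅙)*(-36) + 26/3)) = 2986*(-244 + (-6 + 26/3)) = 2986*(-244 + 8/3) = 2986*(-724/3) = -2161864/3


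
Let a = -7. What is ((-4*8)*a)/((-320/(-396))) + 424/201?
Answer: 280706/1005 ≈ 279.31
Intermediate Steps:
((-4*8)*a)/((-320/(-396))) + 424/201 = (-4*8*(-7))/((-320/(-396))) + 424/201 = (-32*(-7))/((-320*(-1/396))) + 424*(1/201) = 224/(80/99) + 424/201 = 224*(99/80) + 424/201 = 1386/5 + 424/201 = 280706/1005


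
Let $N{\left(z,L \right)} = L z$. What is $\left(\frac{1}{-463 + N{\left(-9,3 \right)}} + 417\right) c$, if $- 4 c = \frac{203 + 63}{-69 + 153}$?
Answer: $- \frac{3882251}{11760} \approx -330.12$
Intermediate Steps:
$c = - \frac{19}{24}$ ($c = - \frac{\left(203 + 63\right) \frac{1}{-69 + 153}}{4} = - \frac{266 \cdot \frac{1}{84}}{4} = \left(- \frac{1}{4}\right) \frac{19}{6} = - \frac{19}{24} \approx -0.79167$)
$\left(\frac{1}{-463 + N{\left(-9,3 \right)}} + 417\right) c = \left(\frac{1}{-463 + 3 \left(-9\right)} + 417\right) \left(- \frac{19}{24}\right) = \left(\frac{1}{-463 - 27} + 417\right) \left(- \frac{19}{24}\right) = \left(\frac{1}{-490} + 417\right) \left(- \frac{19}{24}\right) = \left(- \frac{1}{490} + 417\right) \left(- \frac{19}{24}\right) = \frac{204329}{490} \left(- \frac{19}{24}\right) = - \frac{3882251}{11760}$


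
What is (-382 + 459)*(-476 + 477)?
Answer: 77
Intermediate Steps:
(-382 + 459)*(-476 + 477) = 77*1 = 77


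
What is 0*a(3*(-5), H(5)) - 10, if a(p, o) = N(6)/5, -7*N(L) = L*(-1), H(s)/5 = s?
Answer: -10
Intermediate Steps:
H(s) = 5*s
N(L) = L/7 (N(L) = -L*(-1)/7 = -(-1)*L/7 = L/7)
a(p, o) = 6/35 (a(p, o) = ((⅐)*6)/5 = (6/7)*(⅕) = 6/35)
0*a(3*(-5), H(5)) - 10 = 0*(6/35) - 10 = 0 - 10 = -10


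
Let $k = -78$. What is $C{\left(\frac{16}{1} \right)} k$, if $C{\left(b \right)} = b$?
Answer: $-1248$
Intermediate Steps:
$C{\left(\frac{16}{1} \right)} k = \frac{16}{1} \left(-78\right) = 16 \cdot 1 \left(-78\right) = 16 \left(-78\right) = -1248$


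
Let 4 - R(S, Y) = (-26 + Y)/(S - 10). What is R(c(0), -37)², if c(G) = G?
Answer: 529/100 ≈ 5.2900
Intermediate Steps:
R(S, Y) = 4 - (-26 + Y)/(-10 + S) (R(S, Y) = 4 - (-26 + Y)/(S - 10) = 4 - (-26 + Y)/(-10 + S))
R(c(0), -37)² = ((-14 - 1*(-37) + 4*0)/(-10 + 0))² = ((-14 + 37 + 0)/(-10))² = (-⅒*23)² = (-23/10)² = 529/100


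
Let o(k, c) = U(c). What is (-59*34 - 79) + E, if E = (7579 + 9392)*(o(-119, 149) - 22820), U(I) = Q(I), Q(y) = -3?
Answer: -387331218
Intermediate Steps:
U(I) = -3
o(k, c) = -3
E = -387329133 (E = (7579 + 9392)*(-3 - 22820) = 16971*(-22823) = -387329133)
(-59*34 - 79) + E = (-59*34 - 79) - 387329133 = (-2006 - 79) - 387329133 = -2085 - 387329133 = -387331218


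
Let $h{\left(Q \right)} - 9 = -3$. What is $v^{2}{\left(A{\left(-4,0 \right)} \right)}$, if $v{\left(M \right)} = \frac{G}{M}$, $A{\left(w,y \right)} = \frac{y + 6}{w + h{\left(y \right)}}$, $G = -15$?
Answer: $25$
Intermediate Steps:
$h{\left(Q \right)} = 6$ ($h{\left(Q \right)} = 9 - 3 = 6$)
$A{\left(w,y \right)} = \frac{6 + y}{6 + w}$ ($A{\left(w,y \right)} = \frac{y + 6}{w + 6} = \frac{6 + y}{6 + w}$)
$v{\left(M \right)} = - \frac{15}{M}$
$v^{2}{\left(A{\left(-4,0 \right)} \right)} = \left(- \frac{15}{\frac{1}{6 - 4} \left(6 + 0\right)}\right)^{2} = \left(- \frac{15}{\frac{1}{2} \cdot 6}\right)^{2} = \left(- \frac{15}{3}\right)^{2} = \left(\left(-15\right) \frac{1}{3}\right)^{2} = \left(-5\right)^{2} = 25$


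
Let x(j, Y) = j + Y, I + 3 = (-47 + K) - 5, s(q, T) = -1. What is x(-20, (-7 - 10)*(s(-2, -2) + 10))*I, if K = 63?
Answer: -1384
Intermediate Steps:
I = 8 (I = -3 + ((-47 + 63) - 5) = -3 + (16 - 5) = -3 + 11 = 8)
x(j, Y) = Y + j
x(-20, (-7 - 10)*(s(-2, -2) + 10))*I = ((-7 - 10)*(-1 + 10) - 20)*8 = (-17*9 - 20)*8 = (-153 - 20)*8 = -173*8 = -1384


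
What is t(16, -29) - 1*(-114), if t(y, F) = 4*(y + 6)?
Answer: 202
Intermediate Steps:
t(y, F) = 24 + 4*y (t(y, F) = 4*(6 + y) = 24 + 4*y)
t(16, -29) - 1*(-114) = (24 + 4*16) - 1*(-114) = (24 + 64) + 114 = 88 + 114 = 202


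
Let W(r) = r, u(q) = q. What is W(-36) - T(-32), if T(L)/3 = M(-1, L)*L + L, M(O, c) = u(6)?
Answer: 636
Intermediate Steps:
M(O, c) = 6
T(L) = 21*L (T(L) = 3*(6*L + L) = 3*(7*L) = 21*L)
W(-36) - T(-32) = -36 - 21*(-32) = -36 - 1*(-672) = -36 + 672 = 636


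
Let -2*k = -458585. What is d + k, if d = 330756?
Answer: 1120097/2 ≈ 5.6005e+5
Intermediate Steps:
k = 458585/2 (k = -½*(-458585) = 458585/2 ≈ 2.2929e+5)
d + k = 330756 + 458585/2 = 1120097/2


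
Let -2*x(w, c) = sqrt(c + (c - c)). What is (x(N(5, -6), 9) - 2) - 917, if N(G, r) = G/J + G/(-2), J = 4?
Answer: -1841/2 ≈ -920.50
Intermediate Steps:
N(G, r) = -G/4 (N(G, r) = G/4 + G/(-2) = G*(1/4) + G*(-1/2) = G/4 - G/2 = -G/4)
x(w, c) = -sqrt(c)/2 (x(w, c) = -sqrt(c + (c - c))/2 = -sqrt(c + 0)/2 = -sqrt(c)/2)
(x(N(5, -6), 9) - 2) - 917 = (-sqrt(9)/2 - 2) - 917 = (-1/2*3 - 2) - 917 = (-3/2 - 2) - 917 = -7/2 - 917 = -1841/2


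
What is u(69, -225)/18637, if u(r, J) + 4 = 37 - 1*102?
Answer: -69/18637 ≈ -0.0037023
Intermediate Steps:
u(r, J) = -69 (u(r, J) = -4 + (37 - 1*102) = -4 + (37 - 102) = -4 - 65 = -69)
u(69, -225)/18637 = -69/18637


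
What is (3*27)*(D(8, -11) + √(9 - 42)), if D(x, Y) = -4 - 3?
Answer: -567 + 81*I*√33 ≈ -567.0 + 465.31*I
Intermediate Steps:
D(x, Y) = -7
(3*27)*(D(8, -11) + √(9 - 42)) = (3*27)*(-7 + √(9 - 42)) = 81*(-7 + √(-33)) = 81*(-7 + I*√33) = -567 + 81*I*√33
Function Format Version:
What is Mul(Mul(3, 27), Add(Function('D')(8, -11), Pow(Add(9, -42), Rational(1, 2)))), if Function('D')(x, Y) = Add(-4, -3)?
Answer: Add(-567, Mul(81, I, Pow(33, Rational(1, 2)))) ≈ Add(-567.00, Mul(465.31, I))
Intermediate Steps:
Function('D')(x, Y) = -7
Mul(Mul(3, 27), Add(Function('D')(8, -11), Pow(Add(9, -42), Rational(1, 2)))) = Mul(Mul(3, 27), Add(-7, Pow(Add(9, -42), Rational(1, 2)))) = Mul(81, Add(-7, Pow(-33, Rational(1, 2)))) = Mul(81, Add(-7, Mul(I, Pow(33, Rational(1, 2))))) = Add(-567, Mul(81, I, Pow(33, Rational(1, 2))))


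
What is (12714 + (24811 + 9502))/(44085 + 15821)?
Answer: 47027/59906 ≈ 0.78501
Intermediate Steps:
(12714 + (24811 + 9502))/(44085 + 15821) = (12714 + 34313)/59906 = 47027*(1/59906) = 47027/59906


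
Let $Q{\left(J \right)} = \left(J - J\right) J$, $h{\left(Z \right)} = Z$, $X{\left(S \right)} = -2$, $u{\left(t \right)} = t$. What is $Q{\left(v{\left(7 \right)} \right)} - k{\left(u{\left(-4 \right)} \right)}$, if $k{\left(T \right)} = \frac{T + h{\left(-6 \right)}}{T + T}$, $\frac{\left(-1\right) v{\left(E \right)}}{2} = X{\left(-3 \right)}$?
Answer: $- \frac{5}{4} \approx -1.25$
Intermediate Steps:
$v{\left(E \right)} = 4$ ($v{\left(E \right)} = \left(-2\right) \left(-2\right) = 4$)
$Q{\left(J \right)} = 0$ ($Q{\left(J \right)} = 0 J = 0$)
$k{\left(T \right)} = \frac{-6 + T}{2 T}$ ($k{\left(T \right)} = \frac{T - 6}{T + T} = \frac{-6 + T}{2 T}$)
$Q{\left(v{\left(7 \right)} \right)} - k{\left(u{\left(-4 \right)} \right)} = 0 - \frac{-6 - 4}{2 \left(-4\right)} = 0 - \frac{1}{2} \left(- \frac{1}{4}\right) \left(-10\right) = 0 - \frac{5}{4} = - \frac{5}{4}$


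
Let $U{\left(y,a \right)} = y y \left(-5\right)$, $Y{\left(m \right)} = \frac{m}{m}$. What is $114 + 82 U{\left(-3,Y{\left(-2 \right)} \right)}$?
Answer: $-3576$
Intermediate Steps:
$Y{\left(m \right)} = 1$
$U{\left(y,a \right)} = - 5 y^{2}$ ($U{\left(y,a \right)} = y^{2} \left(-5\right) = - 5 y^{2}$)
$114 + 82 U{\left(-3,Y{\left(-2 \right)} \right)} = 114 + 82 \left(- 5 \left(-3\right)^{2}\right) = 114 + 82 \left(\left(-5\right) 9\right) = 114 + 82 \left(-45\right) = 114 - 3690 = -3576$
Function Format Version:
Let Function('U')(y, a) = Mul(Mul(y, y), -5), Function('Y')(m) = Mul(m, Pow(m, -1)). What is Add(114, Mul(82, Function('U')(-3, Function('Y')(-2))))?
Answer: -3576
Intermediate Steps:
Function('Y')(m) = 1
Function('U')(y, a) = Mul(-5, Pow(y, 2)) (Function('U')(y, a) = Mul(Pow(y, 2), -5) = Mul(-5, Pow(y, 2)))
Add(114, Mul(82, Function('U')(-3, Function('Y')(-2)))) = Add(114, Mul(82, Mul(-5, Pow(-3, 2)))) = Add(114, Mul(82, Mul(-5, 9))) = Add(114, Mul(82, -45)) = Add(114, -3690) = -3576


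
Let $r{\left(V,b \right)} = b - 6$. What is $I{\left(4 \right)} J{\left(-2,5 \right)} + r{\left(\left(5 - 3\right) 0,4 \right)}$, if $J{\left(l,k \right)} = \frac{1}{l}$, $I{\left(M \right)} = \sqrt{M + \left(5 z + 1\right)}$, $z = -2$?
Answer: $-2 - \frac{i \sqrt{5}}{2} \approx -2.0 - 1.118 i$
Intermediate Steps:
$I{\left(M \right)} = \sqrt{-9 + M}$ ($I{\left(M \right)} = \sqrt{M + \left(5 \left(-2\right) + 1\right)} = \sqrt{M + \left(-10 + 1\right)} = \sqrt{M - 9} = \sqrt{-9 + M}$)
$r{\left(V,b \right)} = -6 + b$ ($r{\left(V,b \right)} = b - 6 = -6 + b$)
$I{\left(4 \right)} J{\left(-2,5 \right)} + r{\left(\left(5 - 3\right) 0,4 \right)} = \frac{\sqrt{-9 + 4}}{-2} + \left(-6 + 4\right) = \sqrt{-5} \left(- \frac{1}{2}\right) - 2 = i \sqrt{5} \left(- \frac{1}{2}\right) - 2 = - \frac{i \sqrt{5}}{2} - 2 = -2 - \frac{i \sqrt{5}}{2}$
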